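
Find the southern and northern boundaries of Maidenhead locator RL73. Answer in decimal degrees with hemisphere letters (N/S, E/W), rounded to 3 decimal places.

23.000° N, 24.000° N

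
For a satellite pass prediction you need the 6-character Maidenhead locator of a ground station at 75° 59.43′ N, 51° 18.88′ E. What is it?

Shift to the Maidenhead origin (180°W, 90°S): lon 231.3147, lat 165.9905.
Field (20°×10°, letters A–R): 231.3147/20 → 11 → L, 165.9905/10 → 16 → Q; chars LQ.
Square (2°×1°, digits 0–9): 11.3147/2 → 5, 5.9905/1 → 5; chars 55.
Subsquare (5′×2.5′, letters a–x): 1.3147/0.0833333 → 15 → p, 0.9905/0.0416667 → 23 → x; chars px.

LQ55px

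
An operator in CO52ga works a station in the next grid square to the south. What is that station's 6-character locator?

CO51gx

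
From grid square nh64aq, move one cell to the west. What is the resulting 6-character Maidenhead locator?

NH54xq

Longitude subsquare a = 0; −1 → -1, wraps to 23 = x, carry into square.
Longitude square 6; −1 → 5.
The latitude characters are unchanged.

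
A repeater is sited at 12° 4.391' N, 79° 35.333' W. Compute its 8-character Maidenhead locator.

FK02eb97

Shift to the Maidenhead origin (180°W, 90°S): lon 100.41112, lat 102.07318.
Field: 100.41112/20 → 5 → F, 102.07318/10 → 10 → K; chars FK.
Square: 0.41112/2 → 0, 2.07318/1 → 2; chars 02.
Subsquare: 0.41112/0.0833333 → 4 → e, 0.07318/0.0416667 → 1 → b; chars eb.
Extended square: 0.07778/0.00833333 → 9, 0.03152/0.00416667 → 7; chars 97.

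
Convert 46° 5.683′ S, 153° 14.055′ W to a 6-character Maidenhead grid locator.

BE33jv

Shift to the Maidenhead origin (180°W, 90°S): lon 26.7657, lat 43.9053.
Field: lon ⌊26.7657/20⌋ = 1 → B; lat ⌊43.9053/10⌋ = 4 → E.
Square: lon ⌊6.7657/2⌋ = 3; lat ⌊3.9053/1⌋ = 3.
Subsquare: lon ⌊0.7657/0.0833333⌋ = 9 → j; lat ⌊0.9053/0.0416667⌋ = 21 → v.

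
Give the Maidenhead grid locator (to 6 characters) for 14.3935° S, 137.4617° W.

CH15go

Shift to the Maidenhead origin (180°W, 90°S): lon 42.5383, lat 75.6065.
Field (20°×10°, letters A–R): lon ⌊42.5383/20⌋ = 2 → C; lat ⌊75.6065/10⌋ = 7 → H.
Square (2°×1°, digits 0–9): lon ⌊2.5383/2⌋ = 1; lat ⌊5.6065/1⌋ = 5.
Subsquare (5′×2.5′, letters a–x): lon ⌊0.5383/0.0833333⌋ = 6 → g; lat ⌊0.6065/0.0416667⌋ = 14 → o.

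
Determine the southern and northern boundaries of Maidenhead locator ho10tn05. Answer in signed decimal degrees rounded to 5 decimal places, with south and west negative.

50.56250, 50.56667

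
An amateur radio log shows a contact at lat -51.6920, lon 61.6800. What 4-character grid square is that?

Shift to the Maidenhead origin (180°W, 90°S): lon 241.68, lat 38.31.
Field: 241.68/20 → 12 → M, 38.31/10 → 3 → D; chars MD.
Square: 1.68/2 → 0, 8.31/1 → 8; chars 08.

MD08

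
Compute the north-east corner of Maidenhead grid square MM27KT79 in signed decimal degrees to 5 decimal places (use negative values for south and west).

37.83333, 64.90000

Field M=12, M=12: +12·20° lon, +12·10° lat → SW at lon 60°, lat 30°.
Square 2, 7: +2·2° lon, +7·1° lat → SW at lon 64°, lat 37°.
Subsquare k=10, t=19: +10·0.0833333° lon, +19·0.0416667° lat → SW at lon 64.8333°, lat 37.7917°.
Extended square 7, 9: +7·0.00833333° lon, +9·0.00416667° lat → SW at lon 64.8917°, lat 37.8292°.
Cell spans 0.00833333° lon × 0.00416667° lat. NE corner is SW corner plus one full cell.
latitude 37.83333, longitude 64.90000.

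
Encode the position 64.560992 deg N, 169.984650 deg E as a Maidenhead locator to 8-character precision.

RP44xn84

Offset from 180°W / 90°S: lon 349.98465°, lat 154.56099°.
Field: 349.98465/20 → 17 → R, 154.56099/10 → 15 → P; chars RP.
Square: 9.98465/2 → 4, 4.56099/1 → 4; chars 44.
Subsquare: 1.98465/0.0833333 → 23 → x, 0.56099/0.0416667 → 13 → n; chars xn.
Extended square: 0.06798/0.00833333 → 8, 0.01933/0.00416667 → 4; chars 84.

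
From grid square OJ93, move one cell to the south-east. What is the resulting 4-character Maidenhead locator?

PJ02

Longitude square 9; +1 → 10, wraps to 0, carry into field.
Longitude field O = 14; +1 → 15 = P.
Latitude square 3; −1 → 2.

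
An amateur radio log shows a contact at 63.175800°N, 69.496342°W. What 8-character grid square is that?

FP53ge02

Offset from 180°W / 90°S: lon 110.50366°, lat 153.17580°.
Field (20°×10°, letters A–R): lon ⌊110.50366/20⌋ = 5 → F; lat ⌊153.17580/10⌋ = 15 → P.
Square (2°×1°, digits 0–9): lon ⌊10.50366/2⌋ = 5; lat ⌊3.17580/1⌋ = 3.
Subsquare (5′×2.5′, letters a–x): lon ⌊0.50366/0.0833333⌋ = 6 → g; lat ⌊0.17580/0.0416667⌋ = 4 → e.
Extended square (30″×15″, digits 0–9): lon ⌊0.00366/0.00833333⌋ = 0; lat ⌊0.00913/0.00416667⌋ = 2.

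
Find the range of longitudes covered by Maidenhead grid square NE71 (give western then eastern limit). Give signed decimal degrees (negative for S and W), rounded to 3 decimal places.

94.000, 96.000

Field N=13, E=4: +13·20° lon, +4·10° lat → SW at lon 80°, lat -50°.
Square 7, 1: +7·2° lon, +1·1° lat → SW at lon 94°, lat -49°.
Cell spans 2° lon × 1° lat.
west 94.000, east 96.000.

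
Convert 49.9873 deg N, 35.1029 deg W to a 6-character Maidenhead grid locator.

HN29kx

Add 180° to longitude and 90° to latitude: 144.8971, 139.9873.
Field: 144.8971/20 → 7 → H, 139.9873/10 → 13 → N; chars HN.
Square: 4.8971/2 → 2, 9.9873/1 → 9; chars 29.
Subsquare: 0.8971/0.0833333 → 10 → k, 0.9873/0.0416667 → 23 → x; chars kx.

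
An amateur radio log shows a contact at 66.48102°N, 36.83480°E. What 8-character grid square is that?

Offset from 180°W / 90°S: lon 216.83480°, lat 156.48102°.
Field: lon ⌊216.83480/20⌋ = 10 → K; lat ⌊156.48102/10⌋ = 15 → P.
Square: lon ⌊16.83480/2⌋ = 8; lat ⌊6.48102/1⌋ = 6.
Subsquare: lon ⌊0.83480/0.0833333⌋ = 10 → k; lat ⌊0.48102/0.0416667⌋ = 11 → l.
Extended square: lon ⌊0.00147/0.00833333⌋ = 0; lat ⌊0.02269/0.00416667⌋ = 5.

KP86kl05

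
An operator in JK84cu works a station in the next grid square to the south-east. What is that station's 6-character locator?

JK84dt

Longitude subsquare c = 2; +1 → 3 = d.
Latitude subsquare u = 20; −1 → 19 = t.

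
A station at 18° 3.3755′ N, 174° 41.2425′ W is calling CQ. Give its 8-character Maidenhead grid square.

Add 180° to longitude and 90° to latitude: 5.31262, 108.05626.
Field: 5.31262/20 → 0 → A, 108.05626/10 → 10 → K; chars AK.
Square: 5.31262/2 → 2, 8.05626/1 → 8; chars 28.
Subsquare: 1.31262/0.0833333 → 15 → p, 0.05626/0.0416667 → 1 → b; chars pb.
Extended square: 0.06262/0.00833333 → 7, 0.01459/0.00416667 → 3; chars 73.

AK28pb73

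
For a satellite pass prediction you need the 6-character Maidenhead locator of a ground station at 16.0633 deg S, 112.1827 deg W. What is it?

DH33vw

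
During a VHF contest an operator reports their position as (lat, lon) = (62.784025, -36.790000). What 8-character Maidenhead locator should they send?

HP12os58

Offset from 180°W / 90°S: lon 143.21000°, lat 152.78402°.
Field (20°×10°, letters A–R): lon ⌊143.21000/20⌋ = 7 → H; lat ⌊152.78402/10⌋ = 15 → P.
Square (2°×1°, digits 0–9): lon ⌊3.21000/2⌋ = 1; lat ⌊2.78402/1⌋ = 2.
Subsquare (5′×2.5′, letters a–x): lon ⌊1.21000/0.0833333⌋ = 14 → o; lat ⌊0.78402/0.0416667⌋ = 18 → s.
Extended square (30″×15″, digits 0–9): lon ⌊0.04333/0.00833333⌋ = 5; lat ⌊0.03402/0.00416667⌋ = 8.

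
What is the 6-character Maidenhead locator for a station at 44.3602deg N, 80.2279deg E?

Offset from 180°W / 90°S: lon 260.2279°, lat 134.3602°.
Field: 260.2279/20 → 13 → N, 134.3602/10 → 13 → N; chars NN.
Square: 0.2279/2 → 0, 4.3602/1 → 4; chars 04.
Subsquare: 0.2279/0.0833333 → 2 → c, 0.3602/0.0416667 → 8 → i; chars ci.

NN04ci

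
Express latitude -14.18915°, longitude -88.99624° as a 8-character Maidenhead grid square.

EH55mt04

Shift to the Maidenhead origin (180°W, 90°S): lon 91.00376, lat 75.81085.
Field (20°×10°, letters A–R): 91.00376/20 → 4 → E, 75.81085/10 → 7 → H; chars EH.
Square (2°×1°, digits 0–9): 11.00376/2 → 5, 5.81085/1 → 5; chars 55.
Subsquare (5′×2.5′, letters a–x): 1.00376/0.0833333 → 12 → m, 0.81085/0.0416667 → 19 → t; chars mt.
Extended square (30″×15″, digits 0–9): 0.00376/0.00833333 → 0, 0.01918/0.00416667 → 4; chars 04.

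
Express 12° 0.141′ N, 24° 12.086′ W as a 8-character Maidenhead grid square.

Shift to the Maidenhead origin (180°W, 90°S): lon 155.79857, lat 102.00235.
Field (20°×10°, letters A–R): 155.79857/20 → 7 → H, 102.00235/10 → 10 → K; chars HK.
Square (2°×1°, digits 0–9): 15.79857/2 → 7, 2.00235/1 → 2; chars 72.
Subsquare (5′×2.5′, letters a–x): 1.79857/0.0833333 → 21 → v, 0.00235/0.0416667 → 0 → a; chars va.
Extended square (30″×15″, digits 0–9): 0.04857/0.00833333 → 5, 0.00235/0.00416667 → 0; chars 50.

HK72va50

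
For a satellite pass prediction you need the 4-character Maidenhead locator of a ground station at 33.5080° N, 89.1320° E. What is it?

NM43

Offset from 180°W / 90°S: lon 269.13°, lat 123.51°.
Field: lon ⌊269.13/20⌋ = 13 → N; lat ⌊123.51/10⌋ = 12 → M.
Square: lon ⌊9.13/2⌋ = 4; lat ⌊3.51/1⌋ = 3.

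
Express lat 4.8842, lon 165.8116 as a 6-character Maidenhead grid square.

RJ24vv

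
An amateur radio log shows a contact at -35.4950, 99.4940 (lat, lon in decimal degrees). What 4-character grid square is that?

NF94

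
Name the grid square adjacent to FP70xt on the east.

Longitude subsquare x = 23; +1 → 24, wraps to 0 = a, carry into square.
Longitude square 7; +1 → 8.
The latitude characters are unchanged.

FP80at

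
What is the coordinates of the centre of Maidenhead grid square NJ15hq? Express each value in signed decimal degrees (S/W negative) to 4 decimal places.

5.6875, 82.6250

Field N=13, J=9: +13·20° lon, +9·10° lat → SW at lon 80°, lat 0°.
Square 1, 5: +1·2° lon, +5·1° lat → SW at lon 82°, lat 5°.
Subsquare h=7, q=16: +7·0.0833333° lon, +16·0.0416667° lat → SW at lon 82.5833°, lat 5.66667°.
Cell spans 0.0833333° lon × 0.0416667° lat. Centre is SW corner plus half of each.
latitude 5.6875, longitude 82.6250.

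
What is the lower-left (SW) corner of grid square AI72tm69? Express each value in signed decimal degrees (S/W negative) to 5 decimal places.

-7.46250, -164.36667

Field A=0, I=8: +0·20° lon, +8·10° lat → SW at lon -180°, lat -10°.
Square 7, 2: +7·2° lon, +2·1° lat → SW at lon -166°, lat -8°.
Subsquare t=19, m=12: +19·0.0833333° lon, +12·0.0416667° lat → SW at lon -164.417°, lat -7.5°.
Extended square 6, 9: +6·0.00833333° lon, +9·0.00416667° lat → SW at lon -164.367°, lat -7.4625°.
latitude -7.46250, longitude -164.36667.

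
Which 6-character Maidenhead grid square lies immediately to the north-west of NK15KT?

Longitude subsquare k = 10; −1 → 9 = j.
Latitude subsquare t = 19; +1 → 20 = u.

NK15ju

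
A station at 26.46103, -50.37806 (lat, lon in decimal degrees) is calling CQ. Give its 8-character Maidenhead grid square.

GL46tl40

Offset from 180°W / 90°S: lon 129.62194°, lat 116.46103°.
Field: lon ⌊129.62194/20⌋ = 6 → G; lat ⌊116.46103/10⌋ = 11 → L.
Square: lon ⌊9.62194/2⌋ = 4; lat ⌊6.46103/1⌋ = 6.
Subsquare: lon ⌊1.62194/0.0833333⌋ = 19 → t; lat ⌊0.46103/0.0416667⌋ = 11 → l.
Extended square: lon ⌊0.03861/0.00833333⌋ = 4; lat ⌊0.00270/0.00416667⌋ = 0.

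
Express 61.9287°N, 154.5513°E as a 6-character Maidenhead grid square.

QP71gw

Add 180° to longitude and 90° to latitude: 334.5513, 151.9287.
Field: 334.5513/20 → 16 → Q, 151.9287/10 → 15 → P; chars QP.
Square: 14.5513/2 → 7, 1.9287/1 → 1; chars 71.
Subsquare: 0.5513/0.0833333 → 6 → g, 0.9287/0.0416667 → 22 → w; chars gw.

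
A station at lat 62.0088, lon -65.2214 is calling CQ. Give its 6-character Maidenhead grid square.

FP72ja

Shift to the Maidenhead origin (180°W, 90°S): lon 114.7786, lat 152.0088.
Field: lon ⌊114.7786/20⌋ = 5 → F; lat ⌊152.0088/10⌋ = 15 → P.
Square: lon ⌊14.7786/2⌋ = 7; lat ⌊2.0088/1⌋ = 2.
Subsquare: lon ⌊0.7786/0.0833333⌋ = 9 → j; lat ⌊0.0088/0.0416667⌋ = 0 → a.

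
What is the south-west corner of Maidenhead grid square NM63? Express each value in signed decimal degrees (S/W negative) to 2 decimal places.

Field N=13, M=12: +13·20° lon, +12·10° lat → SW at lon 80°, lat 30°.
Square 6, 3: +6·2° lon, +3·1° lat → SW at lon 92°, lat 33°.
latitude 33.00, longitude 92.00.

33.00, 92.00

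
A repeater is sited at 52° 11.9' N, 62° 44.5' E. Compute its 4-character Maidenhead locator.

MO12

Shift to the Maidenhead origin (180°W, 90°S): lon 242.74, lat 142.20.
Field: lon ⌊242.74/20⌋ = 12 → M; lat ⌊142.20/10⌋ = 14 → O.
Square: lon ⌊2.74/2⌋ = 1; lat ⌊2.20/1⌋ = 2.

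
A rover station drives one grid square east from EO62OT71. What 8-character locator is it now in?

EO62ot81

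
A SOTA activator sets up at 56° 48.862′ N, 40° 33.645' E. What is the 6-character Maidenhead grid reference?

LO06gt

Offset from 180°W / 90°S: lon 220.5607°, lat 146.8144°.
Field: 220.5607/20 → 11 → L, 146.8144/10 → 14 → O; chars LO.
Square: 0.5607/2 → 0, 6.8144/1 → 6; chars 06.
Subsquare: 0.5607/0.0833333 → 6 → g, 0.8144/0.0416667 → 19 → t; chars gt.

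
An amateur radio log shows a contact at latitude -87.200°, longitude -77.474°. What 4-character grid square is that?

FA12

Add 180° to longitude and 90° to latitude: 102.53, 2.80.
Field: 102.53/20 → 5 → F, 2.80/10 → 0 → A; chars FA.
Square: 2.53/2 → 1, 2.80/1 → 2; chars 12.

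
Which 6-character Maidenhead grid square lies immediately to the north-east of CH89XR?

CH99as

Longitude subsquare x = 23; +1 → 24, wraps to 0 = a, carry into square.
Longitude square 8; +1 → 9.
Latitude subsquare r = 17; +1 → 18 = s.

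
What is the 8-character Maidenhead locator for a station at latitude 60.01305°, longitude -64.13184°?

FP70wa43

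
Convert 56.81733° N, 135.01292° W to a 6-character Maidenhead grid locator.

Add 180° to longitude and 90° to latitude: 44.9871, 146.8173.
Field (20°×10°, letters A–R): 44.9871/20 → 2 → C, 146.8173/10 → 14 → O; chars CO.
Square (2°×1°, digits 0–9): 4.9871/2 → 2, 6.8173/1 → 6; chars 26.
Subsquare (5′×2.5′, letters a–x): 0.9871/0.0833333 → 11 → l, 0.8173/0.0416667 → 19 → t; chars lt.

CO26lt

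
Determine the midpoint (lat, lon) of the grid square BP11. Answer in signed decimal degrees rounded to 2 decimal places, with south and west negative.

61.50, -157.00

Field B=1, P=15: +1·20° lon, +15·10° lat → SW at lon -160°, lat 60°.
Square 1, 1: +1·2° lon, +1·1° lat → SW at lon -158°, lat 61°.
Cell spans 2° lon × 1° lat. Centre is SW corner plus half of each.
latitude 61.50, longitude -157.00.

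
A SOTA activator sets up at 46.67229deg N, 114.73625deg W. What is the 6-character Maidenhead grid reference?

Add 180° to longitude and 90° to latitude: 65.2638, 136.6723.
Field: 65.2638/20 → 3 → D, 136.6723/10 → 13 → N; chars DN.
Square: 5.2638/2 → 2, 6.6723/1 → 6; chars 26.
Subsquare: 1.2638/0.0833333 → 15 → p, 0.6723/0.0416667 → 16 → q; chars pq.

DN26pq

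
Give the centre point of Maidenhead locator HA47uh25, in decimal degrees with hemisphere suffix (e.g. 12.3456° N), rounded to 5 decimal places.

82.68542° S, 30.31250° W

Field H=7, A=0: +7·20° lon, +0·10° lat → SW at lon -40°, lat -90°.
Square 4, 7: +4·2° lon, +7·1° lat → SW at lon -32°, lat -83°.
Subsquare u=20, h=7: +20·0.0833333° lon, +7·0.0416667° lat → SW at lon -30.3333°, lat -82.7083°.
Extended square 2, 5: +2·0.00833333° lon, +5·0.00416667° lat → SW at lon -30.3167°, lat -82.6875°.
Cell spans 0.00833333° lon × 0.00416667° lat. Centre is SW corner plus half of each.
latitude 82.68542° S, longitude 30.31250° W.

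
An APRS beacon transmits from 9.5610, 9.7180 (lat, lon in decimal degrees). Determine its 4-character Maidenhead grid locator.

Add 180° to longitude and 90° to latitude: 189.72, 99.56.
Field: 189.72/20 → 9 → J, 99.56/10 → 9 → J; chars JJ.
Square: 9.72/2 → 4, 9.56/1 → 9; chars 49.

JJ49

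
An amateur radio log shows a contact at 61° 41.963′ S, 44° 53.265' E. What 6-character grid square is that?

LC28kh

Shift to the Maidenhead origin (180°W, 90°S): lon 224.8877, lat 28.3006.
Field: lon ⌊224.8877/20⌋ = 11 → L; lat ⌊28.3006/10⌋ = 2 → C.
Square: lon ⌊4.8877/2⌋ = 2; lat ⌊8.3006/1⌋ = 8.
Subsquare: lon ⌊0.8877/0.0833333⌋ = 10 → k; lat ⌊0.3006/0.0416667⌋ = 7 → h.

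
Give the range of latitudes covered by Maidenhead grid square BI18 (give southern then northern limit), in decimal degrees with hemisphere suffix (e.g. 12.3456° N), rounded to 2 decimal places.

2.00° S, 1.00° S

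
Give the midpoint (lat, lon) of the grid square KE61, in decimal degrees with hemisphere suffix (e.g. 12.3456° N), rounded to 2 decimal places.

Field K=10, E=4: +10·20° lon, +4·10° lat → SW at lon 20°, lat -50°.
Square 6, 1: +6·2° lon, +1·1° lat → SW at lon 32°, lat -49°.
Cell spans 2° lon × 1° lat. Centre is SW corner plus half of each.
latitude 48.50° S, longitude 33.00° E.

48.50° S, 33.00° E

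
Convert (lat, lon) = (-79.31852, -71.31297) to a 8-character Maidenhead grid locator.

FB40iq23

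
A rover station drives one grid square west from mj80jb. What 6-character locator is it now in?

MJ80ib

Longitude subsquare j = 9; −1 → 8 = i.
The latitude characters are unchanged.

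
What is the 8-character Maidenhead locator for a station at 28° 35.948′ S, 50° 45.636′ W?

Shift to the Maidenhead origin (180°W, 90°S): lon 129.23940, lat 61.40087.
Field: lon ⌊129.23940/20⌋ = 6 → G; lat ⌊61.40087/10⌋ = 6 → G.
Square: lon ⌊9.23940/2⌋ = 4; lat ⌊1.40087/1⌋ = 1.
Subsquare: lon ⌊1.23940/0.0833333⌋ = 14 → o; lat ⌊0.40087/0.0416667⌋ = 9 → j.
Extended square: lon ⌊0.07273/0.00833333⌋ = 8; lat ⌊0.02587/0.00416667⌋ = 6.

GG41oj86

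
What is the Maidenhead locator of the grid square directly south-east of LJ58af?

Longitude subsquare a = 0; +1 → 1 = b.
Latitude subsquare f = 5; −1 → 4 = e.

LJ58be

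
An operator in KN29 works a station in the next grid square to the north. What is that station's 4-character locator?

KO20

Latitude square 9; +1 → 10, wraps to 0, carry into field.
Latitude field N = 13; +1 → 14 = O.
The longitude characters are unchanged.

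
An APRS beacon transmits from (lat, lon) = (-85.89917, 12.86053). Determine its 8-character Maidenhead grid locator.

JA64kc34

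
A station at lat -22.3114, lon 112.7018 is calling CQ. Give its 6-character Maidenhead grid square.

OG67iq

Add 180° to longitude and 90° to latitude: 292.7018, 67.6886.
Field: lon ⌊292.7018/20⌋ = 14 → O; lat ⌊67.6886/10⌋ = 6 → G.
Square: lon ⌊12.7018/2⌋ = 6; lat ⌊7.6886/1⌋ = 7.
Subsquare: lon ⌊0.7018/0.0833333⌋ = 8 → i; lat ⌊0.6886/0.0416667⌋ = 16 → q.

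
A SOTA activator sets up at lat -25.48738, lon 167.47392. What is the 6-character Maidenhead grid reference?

Shift to the Maidenhead origin (180°W, 90°S): lon 347.4739, lat 64.5126.
Field: 347.4739/20 → 17 → R, 64.5126/10 → 6 → G; chars RG.
Square: 7.4739/2 → 3, 4.5126/1 → 4; chars 34.
Subsquare: 1.4739/0.0833333 → 17 → r, 0.5126/0.0416667 → 12 → m; chars rm.

RG34rm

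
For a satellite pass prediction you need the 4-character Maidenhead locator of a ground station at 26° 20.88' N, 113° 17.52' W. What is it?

Shift to the Maidenhead origin (180°W, 90°S): lon 66.71, lat 116.35.
Field (20°×10°, letters A–R): 66.71/20 → 3 → D, 116.35/10 → 11 → L; chars DL.
Square (2°×1°, digits 0–9): 6.71/2 → 3, 6.35/1 → 6; chars 36.

DL36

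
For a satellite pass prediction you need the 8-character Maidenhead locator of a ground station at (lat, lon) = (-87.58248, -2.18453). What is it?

IA82vk70

Add 180° to longitude and 90° to latitude: 177.81547, 2.41752.
Field: 177.81547/20 → 8 → I, 2.41752/10 → 0 → A; chars IA.
Square: 17.81547/2 → 8, 2.41752/1 → 2; chars 82.
Subsquare: 1.81547/0.0833333 → 21 → v, 0.41752/0.0416667 → 10 → k; chars vk.
Extended square: 0.06547/0.00833333 → 7, 0.00085/0.00416667 → 0; chars 70.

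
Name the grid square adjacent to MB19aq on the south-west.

MB09xp

Longitude subsquare a = 0; −1 → -1, wraps to 23 = x, carry into square.
Longitude square 1; −1 → 0.
Latitude subsquare q = 16; −1 → 15 = p.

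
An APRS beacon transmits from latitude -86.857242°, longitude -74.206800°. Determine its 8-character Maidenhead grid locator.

Add 180° to longitude and 90° to latitude: 105.79320, 3.14276.
Field: lon ⌊105.79320/20⌋ = 5 → F; lat ⌊3.14276/10⌋ = 0 → A.
Square: lon ⌊5.79320/2⌋ = 2; lat ⌊3.14276/1⌋ = 3.
Subsquare: lon ⌊1.79320/0.0833333⌋ = 21 → v; lat ⌊0.14276/0.0416667⌋ = 3 → d.
Extended square: lon ⌊0.04320/0.00833333⌋ = 5; lat ⌊0.01776/0.00416667⌋ = 4.

FA23vd54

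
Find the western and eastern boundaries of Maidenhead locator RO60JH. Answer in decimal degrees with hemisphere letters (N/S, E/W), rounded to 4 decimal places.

Field R=17, O=14: +17·20° lon, +14·10° lat → SW at lon 160°, lat 50°.
Square 6, 0: +6·2° lon, +0·1° lat → SW at lon 172°, lat 50°.
Subsquare j=9, h=7: +9·0.0833333° lon, +7·0.0416667° lat → SW at lon 172.75°, lat 50.2917°.
Cell spans 0.0833333° lon × 0.0416667° lat.
west 172.7500° E, east 172.8333° E.

172.7500° E, 172.8333° E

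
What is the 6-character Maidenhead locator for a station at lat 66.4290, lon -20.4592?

HP96sk

Offset from 180°W / 90°S: lon 159.5408°, lat 156.4290°.
Field: 159.5408/20 → 7 → H, 156.4290/10 → 15 → P; chars HP.
Square: 19.5408/2 → 9, 6.4290/1 → 6; chars 96.
Subsquare: 1.5408/0.0833333 → 18 → s, 0.4290/0.0416667 → 10 → k; chars sk.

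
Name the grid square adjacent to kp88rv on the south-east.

KP88su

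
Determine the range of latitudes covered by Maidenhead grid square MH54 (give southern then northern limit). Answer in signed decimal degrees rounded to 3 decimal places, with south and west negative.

-16.000, -15.000

Field M=12, H=7: +12·20° lon, +7·10° lat → SW at lon 60°, lat -20°.
Square 5, 4: +5·2° lon, +4·1° lat → SW at lon 70°, lat -16°.
Cell spans 2° lon × 1° lat.
south -16.000, north -15.000.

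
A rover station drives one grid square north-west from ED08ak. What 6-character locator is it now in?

DD98xl

Longitude subsquare a = 0; −1 → -1, wraps to 23 = x, carry into square.
Longitude square 0; −1 → -1, wraps to 9, carry into field.
Longitude field E = 4; −1 → 3 = D.
Latitude subsquare k = 10; +1 → 11 = l.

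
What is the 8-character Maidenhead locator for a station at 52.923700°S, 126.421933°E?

Add 180° to longitude and 90° to latitude: 306.42193, 37.07630.
Field: lon ⌊306.42193/20⌋ = 15 → P; lat ⌊37.07630/10⌋ = 3 → D.
Square: lon ⌊6.42193/2⌋ = 3; lat ⌊7.07630/1⌋ = 7.
Subsquare: lon ⌊0.42193/0.0833333⌋ = 5 → f; lat ⌊0.07630/0.0416667⌋ = 1 → b.
Extended square: lon ⌊0.00527/0.00833333⌋ = 0; lat ⌊0.03463/0.00416667⌋ = 8.

PD37fb08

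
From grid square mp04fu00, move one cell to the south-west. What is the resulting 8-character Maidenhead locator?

MP04et99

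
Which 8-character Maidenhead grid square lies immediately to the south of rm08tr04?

RM08tr03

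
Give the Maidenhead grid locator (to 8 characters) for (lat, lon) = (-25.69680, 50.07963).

LG54ah92

Add 180° to longitude and 90° to latitude: 230.07963, 64.30320.
Field: lon ⌊230.07963/20⌋ = 11 → L; lat ⌊64.30320/10⌋ = 6 → G.
Square: lon ⌊10.07963/2⌋ = 5; lat ⌊4.30320/1⌋ = 4.
Subsquare: lon ⌊0.07963/0.0833333⌋ = 0 → a; lat ⌊0.30320/0.0416667⌋ = 7 → h.
Extended square: lon ⌊0.07963/0.00833333⌋ = 9; lat ⌊0.01153/0.00416667⌋ = 2.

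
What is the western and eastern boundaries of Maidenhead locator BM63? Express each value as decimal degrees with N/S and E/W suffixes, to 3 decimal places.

148.000° W, 146.000° W

Field B=1, M=12: +1·20° lon, +12·10° lat → SW at lon -160°, lat 30°.
Square 6, 3: +6·2° lon, +3·1° lat → SW at lon -148°, lat 33°.
Cell spans 2° lon × 1° lat.
west 148.000° W, east 146.000° W.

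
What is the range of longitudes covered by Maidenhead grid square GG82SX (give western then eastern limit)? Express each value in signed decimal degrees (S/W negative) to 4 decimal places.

Field G=6, G=6: +6·20° lon, +6·10° lat → SW at lon -60°, lat -30°.
Square 8, 2: +8·2° lon, +2·1° lat → SW at lon -44°, lat -28°.
Subsquare s=18, x=23: +18·0.0833333° lon, +23·0.0416667° lat → SW at lon -42.5°, lat -27.0417°.
Cell spans 0.0833333° lon × 0.0416667° lat.
west -42.5000, east -42.4167.

-42.5000, -42.4167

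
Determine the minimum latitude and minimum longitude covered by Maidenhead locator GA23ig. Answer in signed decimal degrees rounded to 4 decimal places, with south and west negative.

Field G=6, A=0: +6·20° lon, +0·10° lat → SW at lon -60°, lat -90°.
Square 2, 3: +2·2° lon, +3·1° lat → SW at lon -56°, lat -87°.
Subsquare i=8, g=6: +8·0.0833333° lon, +6·0.0416667° lat → SW at lon -55.3333°, lat -86.75°.
latitude -86.7500, longitude -55.3333.

-86.7500, -55.3333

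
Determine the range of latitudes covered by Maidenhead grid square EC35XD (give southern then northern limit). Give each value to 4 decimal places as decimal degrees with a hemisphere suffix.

64.8750° S, 64.8333° S

Field E=4, C=2: +4·20° lon, +2·10° lat → SW at lon -100°, lat -70°.
Square 3, 5: +3·2° lon, +5·1° lat → SW at lon -94°, lat -65°.
Subsquare x=23, d=3: +23·0.0833333° lon, +3·0.0416667° lat → SW at lon -92.0833°, lat -64.875°.
Cell spans 0.0833333° lon × 0.0416667° lat.
south 64.8750° S, north 64.8333° S.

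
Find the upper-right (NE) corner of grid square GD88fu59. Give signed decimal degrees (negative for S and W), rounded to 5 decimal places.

Field G=6, D=3: +6·20° lon, +3·10° lat → SW at lon -60°, lat -60°.
Square 8, 8: +8·2° lon, +8·1° lat → SW at lon -44°, lat -52°.
Subsquare f=5, u=20: +5·0.0833333° lon, +20·0.0416667° lat → SW at lon -43.5833°, lat -51.1667°.
Extended square 5, 9: +5·0.00833333° lon, +9·0.00416667° lat → SW at lon -43.5417°, lat -51.1292°.
Cell spans 0.00833333° lon × 0.00416667° lat. NE corner is SW corner plus one full cell.
latitude -51.12500, longitude -43.53333.

-51.12500, -43.53333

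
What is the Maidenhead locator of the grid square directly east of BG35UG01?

Longitude extended square 0; +1 → 1.
The latitude characters are unchanged.

BG35ug11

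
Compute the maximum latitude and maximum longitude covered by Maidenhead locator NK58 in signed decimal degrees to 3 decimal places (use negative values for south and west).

19.000, 92.000

Field N=13, K=10: +13·20° lon, +10·10° lat → SW at lon 80°, lat 10°.
Square 5, 8: +5·2° lon, +8·1° lat → SW at lon 90°, lat 18°.
Cell spans 2° lon × 1° lat. NE corner is SW corner plus one full cell.
latitude 19.000, longitude 92.000.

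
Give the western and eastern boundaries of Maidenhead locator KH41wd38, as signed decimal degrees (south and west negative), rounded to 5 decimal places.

29.85833, 29.86667

Field K=10, H=7: +10·20° lon, +7·10° lat → SW at lon 20°, lat -20°.
Square 4, 1: +4·2° lon, +1·1° lat → SW at lon 28°, lat -19°.
Subsquare w=22, d=3: +22·0.0833333° lon, +3·0.0416667° lat → SW at lon 29.8333°, lat -18.875°.
Extended square 3, 8: +3·0.00833333° lon, +8·0.00416667° lat → SW at lon 29.8583°, lat -18.8417°.
Cell spans 0.00833333° lon × 0.00416667° lat.
west 29.85833, east 29.86667.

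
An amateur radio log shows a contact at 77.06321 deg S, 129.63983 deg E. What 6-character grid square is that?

PB42tw

Offset from 180°W / 90°S: lon 309.6398°, lat 12.9368°.
Field: lon ⌊309.6398/20⌋ = 15 → P; lat ⌊12.9368/10⌋ = 1 → B.
Square: lon ⌊9.6398/2⌋ = 4; lat ⌊2.9368/1⌋ = 2.
Subsquare: lon ⌊1.6398/0.0833333⌋ = 19 → t; lat ⌊0.9368/0.0416667⌋ = 22 → w.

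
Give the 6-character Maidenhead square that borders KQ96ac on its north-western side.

Longitude subsquare a = 0; −1 → -1, wraps to 23 = x, carry into square.
Longitude square 9; −1 → 8.
Latitude subsquare c = 2; +1 → 3 = d.

KQ86xd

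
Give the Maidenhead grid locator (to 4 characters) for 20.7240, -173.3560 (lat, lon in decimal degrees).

AL30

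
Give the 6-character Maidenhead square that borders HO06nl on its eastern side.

HO06ol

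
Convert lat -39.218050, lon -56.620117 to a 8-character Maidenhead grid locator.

GF10qs57

Add 180° to longitude and 90° to latitude: 123.37988, 50.78195.
Field: lon ⌊123.37988/20⌋ = 6 → G; lat ⌊50.78195/10⌋ = 5 → F.
Square: lon ⌊3.37988/2⌋ = 1; lat ⌊0.78195/1⌋ = 0.
Subsquare: lon ⌊1.37988/0.0833333⌋ = 16 → q; lat ⌊0.78195/0.0416667⌋ = 18 → s.
Extended square: lon ⌊0.04655/0.00833333⌋ = 5; lat ⌊0.03195/0.00416667⌋ = 7.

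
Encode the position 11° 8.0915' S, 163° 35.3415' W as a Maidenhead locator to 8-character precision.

Offset from 180°W / 90°S: lon 16.41098°, lat 78.86514°.
Field: 16.41098/20 → 0 → A, 78.86514/10 → 7 → H; chars AH.
Square: 16.41098/2 → 8, 8.86514/1 → 8; chars 88.
Subsquare: 0.41098/0.0833333 → 4 → e, 0.86514/0.0416667 → 20 → u; chars eu.
Extended square: 0.07764/0.00833333 → 9, 0.03181/0.00416667 → 7; chars 97.

AH88eu97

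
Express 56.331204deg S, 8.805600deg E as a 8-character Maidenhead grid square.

Offset from 180°W / 90°S: lon 188.80560°, lat 33.66880°.
Field: lon ⌊188.80560/20⌋ = 9 → J; lat ⌊33.66880/10⌋ = 3 → D.
Square: lon ⌊8.80560/2⌋ = 4; lat ⌊3.66880/1⌋ = 3.
Subsquare: lon ⌊0.80560/0.0833333⌋ = 9 → j; lat ⌊0.66880/0.0416667⌋ = 16 → q.
Extended square: lon ⌊0.05560/0.00833333⌋ = 6; lat ⌊0.00213/0.00416667⌋ = 0.

JD43jq60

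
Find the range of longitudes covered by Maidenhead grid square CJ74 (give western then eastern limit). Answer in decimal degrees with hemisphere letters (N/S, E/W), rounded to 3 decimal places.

126.000° W, 124.000° W

Field C=2, J=9: +2·20° lon, +9·10° lat → SW at lon -140°, lat 0°.
Square 7, 4: +7·2° lon, +4·1° lat → SW at lon -126°, lat 4°.
Cell spans 2° lon × 1° lat.
west 126.000° W, east 124.000° W.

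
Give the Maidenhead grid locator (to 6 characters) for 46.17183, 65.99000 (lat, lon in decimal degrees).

MN26xe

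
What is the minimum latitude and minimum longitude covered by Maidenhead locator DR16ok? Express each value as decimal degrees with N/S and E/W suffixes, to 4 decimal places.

Field D=3, R=17: +3·20° lon, +17·10° lat → SW at lon -120°, lat 80°.
Square 1, 6: +1·2° lon, +6·1° lat → SW at lon -118°, lat 86°.
Subsquare o=14, k=10: +14·0.0833333° lon, +10·0.0416667° lat → SW at lon -116.833°, lat 86.4167°.
latitude 86.4167° N, longitude 116.8333° W.

86.4167° N, 116.8333° W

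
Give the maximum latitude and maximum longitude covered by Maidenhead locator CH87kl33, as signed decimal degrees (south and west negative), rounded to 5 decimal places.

-12.52500, -123.13333

Field C=2, H=7: +2·20° lon, +7·10° lat → SW at lon -140°, lat -20°.
Square 8, 7: +8·2° lon, +7·1° lat → SW at lon -124°, lat -13°.
Subsquare k=10, l=11: +10·0.0833333° lon, +11·0.0416667° lat → SW at lon -123.167°, lat -12.5417°.
Extended square 3, 3: +3·0.00833333° lon, +3·0.00416667° lat → SW at lon -123.142°, lat -12.5292°.
Cell spans 0.00833333° lon × 0.00416667° lat. NE corner is SW corner plus one full cell.
latitude -12.52500, longitude -123.13333.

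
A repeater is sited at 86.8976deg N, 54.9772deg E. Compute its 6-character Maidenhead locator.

LR76lv

Add 180° to longitude and 90° to latitude: 234.9772, 176.8976.
Field: 234.9772/20 → 11 → L, 176.8976/10 → 17 → R; chars LR.
Square: 14.9772/2 → 7, 6.8976/1 → 6; chars 76.
Subsquare: 0.9772/0.0833333 → 11 → l, 0.8976/0.0416667 → 21 → v; chars lv.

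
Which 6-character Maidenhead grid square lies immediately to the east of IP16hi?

IP16ii

Longitude subsquare h = 7; +1 → 8 = i.
The latitude characters are unchanged.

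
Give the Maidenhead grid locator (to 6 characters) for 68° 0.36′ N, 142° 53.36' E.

QP18ka

Shift to the Maidenhead origin (180°W, 90°S): lon 322.8893, lat 158.0060.
Field: 322.8893/20 → 16 → Q, 158.0060/10 → 15 → P; chars QP.
Square: 2.8893/2 → 1, 8.0060/1 → 8; chars 18.
Subsquare: 0.8893/0.0833333 → 10 → k, 0.0060/0.0416667 → 0 → a; chars ka.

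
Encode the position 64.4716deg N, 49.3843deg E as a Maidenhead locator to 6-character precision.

LP44ql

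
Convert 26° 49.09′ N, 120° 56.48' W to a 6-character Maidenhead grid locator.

Shift to the Maidenhead origin (180°W, 90°S): lon 59.0587, lat 116.8182.
Field (20°×10°, letters A–R): lon ⌊59.0587/20⌋ = 2 → C; lat ⌊116.8182/10⌋ = 11 → L.
Square (2°×1°, digits 0–9): lon ⌊19.0587/2⌋ = 9; lat ⌊6.8182/1⌋ = 6.
Subsquare (5′×2.5′, letters a–x): lon ⌊1.0587/0.0833333⌋ = 12 → m; lat ⌊0.8182/0.0416667⌋ = 19 → t.

CL96mt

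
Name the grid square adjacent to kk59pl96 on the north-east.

Longitude extended square 9; +1 → 10, wraps to 0, carry into subsquare.
Longitude subsquare p = 15; +1 → 16 = q.
Latitude extended square 6; +1 → 7.

KK59ql07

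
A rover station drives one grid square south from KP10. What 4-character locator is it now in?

Latitude square 0; −1 → -1, wraps to 9, carry into field.
Latitude field P = 15; −1 → 14 = O.
The longitude characters are unchanged.

KO19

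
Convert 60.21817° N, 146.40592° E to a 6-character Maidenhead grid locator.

QP30ef

Add 180° to longitude and 90° to latitude: 326.4059, 150.2182.
Field: lon ⌊326.4059/20⌋ = 16 → Q; lat ⌊150.2182/10⌋ = 15 → P.
Square: lon ⌊6.4059/2⌋ = 3; lat ⌊0.2182/1⌋ = 0.
Subsquare: lon ⌊0.4059/0.0833333⌋ = 4 → e; lat ⌊0.2182/0.0416667⌋ = 5 → f.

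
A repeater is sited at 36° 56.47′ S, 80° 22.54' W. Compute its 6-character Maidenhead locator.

EF93tb

Shift to the Maidenhead origin (180°W, 90°S): lon 99.6243, lat 53.0588.
Field: 99.6243/20 → 4 → E, 53.0588/10 → 5 → F; chars EF.
Square: 19.6243/2 → 9, 3.0588/1 → 3; chars 93.
Subsquare: 1.6243/0.0833333 → 19 → t, 0.0588/0.0416667 → 1 → b; chars tb.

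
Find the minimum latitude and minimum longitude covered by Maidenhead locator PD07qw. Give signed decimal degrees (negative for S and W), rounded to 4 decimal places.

-52.0833, 121.3333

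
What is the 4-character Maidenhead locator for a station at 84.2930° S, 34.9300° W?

HA25

Offset from 180°W / 90°S: lon 145.07°, lat 5.71°.
Field (20°×10°, letters A–R): lon ⌊145.07/20⌋ = 7 → H; lat ⌊5.71/10⌋ = 0 → A.
Square (2°×1°, digits 0–9): lon ⌊5.07/2⌋ = 2; lat ⌊5.71/1⌋ = 5.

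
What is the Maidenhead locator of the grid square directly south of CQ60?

Latitude square 0; −1 → -1, wraps to 9, carry into field.
Latitude field Q = 16; −1 → 15 = P.
The longitude characters are unchanged.

CP69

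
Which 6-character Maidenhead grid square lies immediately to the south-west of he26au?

HE16xt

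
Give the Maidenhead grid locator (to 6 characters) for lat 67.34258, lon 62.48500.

MP17fi

Add 180° to longitude and 90° to latitude: 242.4850, 157.3426.
Field: lon ⌊242.4850/20⌋ = 12 → M; lat ⌊157.3426/10⌋ = 15 → P.
Square: lon ⌊2.4850/2⌋ = 1; lat ⌊7.3426/1⌋ = 7.
Subsquare: lon ⌊0.4850/0.0833333⌋ = 5 → f; lat ⌊0.3426/0.0416667⌋ = 8 → i.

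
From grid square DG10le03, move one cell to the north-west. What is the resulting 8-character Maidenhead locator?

DG10ke94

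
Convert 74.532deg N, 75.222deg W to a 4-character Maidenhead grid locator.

FQ24

Add 180° to longitude and 90° to latitude: 104.78, 164.53.
Field: 104.78/20 → 5 → F, 164.53/10 → 16 → Q; chars FQ.
Square: 4.78/2 → 2, 4.53/1 → 4; chars 24.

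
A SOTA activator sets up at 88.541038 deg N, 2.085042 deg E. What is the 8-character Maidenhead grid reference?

JR18bm09

Add 180° to longitude and 90° to latitude: 182.08504, 178.54104.
Field: 182.08504/20 → 9 → J, 178.54104/10 → 17 → R; chars JR.
Square: 2.08504/2 → 1, 8.54104/1 → 8; chars 18.
Subsquare: 0.08504/0.0833333 → 1 → b, 0.54104/0.0416667 → 12 → m; chars bm.
Extended square: 0.00171/0.00833333 → 0, 0.04104/0.00416667 → 9; chars 09.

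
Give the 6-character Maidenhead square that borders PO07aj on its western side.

OO97xj

Longitude subsquare a = 0; −1 → -1, wraps to 23 = x, carry into square.
Longitude square 0; −1 → -1, wraps to 9, carry into field.
Longitude field P = 15; −1 → 14 = O.
The latitude characters are unchanged.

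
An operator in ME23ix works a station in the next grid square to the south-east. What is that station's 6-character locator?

ME23jw

Longitude subsquare i = 8; +1 → 9 = j.
Latitude subsquare x = 23; −1 → 22 = w.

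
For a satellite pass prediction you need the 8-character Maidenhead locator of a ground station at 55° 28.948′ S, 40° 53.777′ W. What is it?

GD94nm24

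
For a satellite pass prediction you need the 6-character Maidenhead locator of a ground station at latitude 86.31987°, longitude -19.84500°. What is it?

IR06bh

Add 180° to longitude and 90° to latitude: 160.1550, 176.3199.
Field (20°×10°, letters A–R): 160.1550/20 → 8 → I, 176.3199/10 → 17 → R; chars IR.
Square (2°×1°, digits 0–9): 0.1550/2 → 0, 6.3199/1 → 6; chars 06.
Subsquare (5′×2.5′, letters a–x): 0.1550/0.0833333 → 1 → b, 0.3199/0.0416667 → 7 → h; chars bh.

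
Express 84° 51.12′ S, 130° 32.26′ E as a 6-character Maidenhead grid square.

Offset from 180°W / 90°S: lon 310.5377°, lat 5.1480°.
Field: 310.5377/20 → 15 → P, 5.1480/10 → 0 → A; chars PA.
Square: 10.5377/2 → 5, 5.1480/1 → 5; chars 55.
Subsquare: 0.5377/0.0833333 → 6 → g, 0.1480/0.0416667 → 3 → d; chars gd.

PA55gd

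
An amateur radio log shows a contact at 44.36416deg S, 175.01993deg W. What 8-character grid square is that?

AE25lp72

Add 180° to longitude and 90° to latitude: 4.98007, 45.63584.
Field: 4.98007/20 → 0 → A, 45.63584/10 → 4 → E; chars AE.
Square: 4.98007/2 → 2, 5.63584/1 → 5; chars 25.
Subsquare: 0.98007/0.0833333 → 11 → l, 0.63584/0.0416667 → 15 → p; chars lp.
Extended square: 0.06340/0.00833333 → 7, 0.01084/0.00416667 → 2; chars 72.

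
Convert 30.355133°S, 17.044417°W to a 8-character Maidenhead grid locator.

IF19lp44

Offset from 180°W / 90°S: lon 162.95558°, lat 59.64487°.
Field: lon ⌊162.95558/20⌋ = 8 → I; lat ⌊59.64487/10⌋ = 5 → F.
Square: lon ⌊2.95558/2⌋ = 1; lat ⌊9.64487/1⌋ = 9.
Subsquare: lon ⌊0.95558/0.0833333⌋ = 11 → l; lat ⌊0.64487/0.0416667⌋ = 15 → p.
Extended square: lon ⌊0.03892/0.00833333⌋ = 4; lat ⌊0.01987/0.00416667⌋ = 4.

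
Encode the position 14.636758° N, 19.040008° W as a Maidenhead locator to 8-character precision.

IK04lp52

Add 180° to longitude and 90° to latitude: 160.95999, 104.63676.
Field: lon ⌊160.95999/20⌋ = 8 → I; lat ⌊104.63676/10⌋ = 10 → K.
Square: lon ⌊0.95999/2⌋ = 0; lat ⌊4.63676/1⌋ = 4.
Subsquare: lon ⌊0.95999/0.0833333⌋ = 11 → l; lat ⌊0.63676/0.0416667⌋ = 15 → p.
Extended square: lon ⌊0.04333/0.00833333⌋ = 5; lat ⌊0.01176/0.00416667⌋ = 2.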